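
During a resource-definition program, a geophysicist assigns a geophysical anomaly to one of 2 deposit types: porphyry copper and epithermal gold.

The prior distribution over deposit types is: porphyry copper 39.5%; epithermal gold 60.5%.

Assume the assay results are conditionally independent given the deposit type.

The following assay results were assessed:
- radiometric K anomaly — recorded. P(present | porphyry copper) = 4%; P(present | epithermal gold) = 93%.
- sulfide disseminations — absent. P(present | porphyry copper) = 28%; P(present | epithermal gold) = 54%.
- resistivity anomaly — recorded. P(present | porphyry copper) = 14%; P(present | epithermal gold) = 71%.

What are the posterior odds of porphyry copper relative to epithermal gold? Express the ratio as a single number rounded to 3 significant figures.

Unnormalized posterior weight (prior times the assay result likelihoods) for each of the two hypotheses (using 1 − P(present | H) for each absent assay result):
  porphyry copper: 0.395 × 0.04 × (1 − 0.28) × 0.14 = 0.0015926
  epithermal gold: 0.605 × 0.93 × (1 − 0.54) × 0.71 = 0.18376
Odds(porphyry copper : epithermal gold) = 0.0015926 / 0.18376 ≈ 0.00867.

0.00867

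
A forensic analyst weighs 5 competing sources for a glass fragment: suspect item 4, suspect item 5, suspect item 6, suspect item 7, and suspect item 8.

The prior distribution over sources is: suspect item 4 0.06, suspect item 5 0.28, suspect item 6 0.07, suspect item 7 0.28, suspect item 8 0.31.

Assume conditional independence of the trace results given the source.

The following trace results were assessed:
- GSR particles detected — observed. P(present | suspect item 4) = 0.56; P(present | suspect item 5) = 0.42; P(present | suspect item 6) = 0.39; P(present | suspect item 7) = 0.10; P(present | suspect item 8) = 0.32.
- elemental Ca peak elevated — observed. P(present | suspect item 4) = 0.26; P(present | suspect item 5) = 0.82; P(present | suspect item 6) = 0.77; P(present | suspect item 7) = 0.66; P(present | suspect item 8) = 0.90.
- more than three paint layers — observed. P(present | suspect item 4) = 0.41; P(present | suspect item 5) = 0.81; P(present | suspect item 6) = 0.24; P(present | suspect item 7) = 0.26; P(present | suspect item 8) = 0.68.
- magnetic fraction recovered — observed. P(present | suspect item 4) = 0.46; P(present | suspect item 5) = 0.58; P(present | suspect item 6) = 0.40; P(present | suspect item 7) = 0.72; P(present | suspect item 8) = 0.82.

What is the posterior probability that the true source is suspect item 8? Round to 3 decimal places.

For each hypothesis, the unnormalized posterior weight is prior × product of the trace result likelihoods:
  suspect item 4: 0.06 × 0.56 × 0.26 × 0.41 × 0.46 = 0.0016476
  suspect item 5: 0.28 × 0.42 × 0.82 × 0.81 × 0.58 = 0.045304
  suspect item 6: 0.07 × 0.39 × 0.77 × 0.24 × 0.40 = 0.002018
  suspect item 7: 0.28 × 0.10 × 0.66 × 0.26 × 0.72 = 0.0034595
  suspect item 8: 0.31 × 0.32 × 0.90 × 0.68 × 0.82 = 0.049783
Normalizing constant Z = 0.0016476 + 0.045304 + 0.002018 + 0.0034595 + 0.049783 = 0.10221.
P(suspect item 8 | evidence) = 0.049783 / 0.10221 ≈ 0.487.

0.487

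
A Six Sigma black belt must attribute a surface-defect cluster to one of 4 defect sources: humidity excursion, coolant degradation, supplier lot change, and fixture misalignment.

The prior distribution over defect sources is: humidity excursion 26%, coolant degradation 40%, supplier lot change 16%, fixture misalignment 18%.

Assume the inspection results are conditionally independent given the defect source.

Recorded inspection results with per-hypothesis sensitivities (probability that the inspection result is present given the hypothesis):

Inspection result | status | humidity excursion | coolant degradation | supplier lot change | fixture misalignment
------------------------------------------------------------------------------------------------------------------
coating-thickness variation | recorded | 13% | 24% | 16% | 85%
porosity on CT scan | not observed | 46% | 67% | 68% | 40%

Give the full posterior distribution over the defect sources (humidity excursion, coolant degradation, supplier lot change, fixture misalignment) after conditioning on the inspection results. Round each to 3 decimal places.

Multiply each prior by the joint likelihood of the inspection result pattern (using 1 − P(present | H) for each absent inspection result):
  humidity excursion: 0.26 × 0.13 × (1 − 0.46) = 0.018252
  coolant degradation: 0.40 × 0.24 × (1 − 0.67) = 0.03168
  supplier lot change: 0.16 × 0.16 × (1 − 0.68) = 0.008192
  fixture misalignment: 0.18 × 0.85 × (1 − 0.40) = 0.0918
Marginal likelihood of the evidence = 0.14992.
P(humidity excursion | evidence) = 0.018252 / 0.14992 ≈ 0.122
P(coolant degradation | evidence) = 0.03168 / 0.14992 ≈ 0.211
P(supplier lot change | evidence) = 0.008192 / 0.14992 ≈ 0.055
P(fixture misalignment | evidence) = 0.0918 / 0.14992 ≈ 0.612

0.122, 0.211, 0.055, 0.612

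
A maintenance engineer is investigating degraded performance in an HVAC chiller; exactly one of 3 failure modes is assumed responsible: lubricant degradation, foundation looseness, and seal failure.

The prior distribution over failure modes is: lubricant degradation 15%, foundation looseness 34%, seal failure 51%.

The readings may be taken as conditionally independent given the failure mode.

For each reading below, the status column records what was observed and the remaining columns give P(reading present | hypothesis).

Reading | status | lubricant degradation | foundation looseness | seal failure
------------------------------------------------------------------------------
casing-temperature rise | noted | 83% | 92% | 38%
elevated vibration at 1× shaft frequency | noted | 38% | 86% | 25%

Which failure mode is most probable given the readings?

foundation looseness

By Bayes' rule with conditional independence, the unnormalized weight for each hypothesis is prior × ∏ likelihoods:
  lubricant degradation: 0.15 × 0.83 × 0.38 = 0.04731
  foundation looseness: 0.34 × 0.92 × 0.86 = 0.26901
  seal failure: 0.51 × 0.38 × 0.25 = 0.04845
Marginal likelihood of the evidence = 0.36477.
P(lubricant degradation | evidence) ≈ 0.04731 / 0.36477 ≈ 0.130
P(foundation looseness | evidence) ≈ 0.26901 / 0.36477 ≈ 0.737
P(seal failure | evidence) ≈ 0.04845 / 0.36477 ≈ 0.133
The largest is 0.737, so foundation looseness is most probable.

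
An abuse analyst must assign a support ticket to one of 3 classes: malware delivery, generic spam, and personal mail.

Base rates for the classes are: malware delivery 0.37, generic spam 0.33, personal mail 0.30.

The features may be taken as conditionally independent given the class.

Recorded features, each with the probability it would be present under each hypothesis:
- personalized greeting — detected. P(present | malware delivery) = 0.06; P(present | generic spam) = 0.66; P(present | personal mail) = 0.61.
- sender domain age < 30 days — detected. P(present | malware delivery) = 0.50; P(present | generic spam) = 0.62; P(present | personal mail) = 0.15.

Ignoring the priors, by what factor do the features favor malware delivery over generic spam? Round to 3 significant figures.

0.0733

Joint likelihood of the feature pattern under each hypothesis:
  malware delivery: 0.06 × 0.50 = 0.03
  generic spam: 0.66 × 0.62 = 0.4092
Bayes factor = 0.03 / 0.4092 ≈ 0.0733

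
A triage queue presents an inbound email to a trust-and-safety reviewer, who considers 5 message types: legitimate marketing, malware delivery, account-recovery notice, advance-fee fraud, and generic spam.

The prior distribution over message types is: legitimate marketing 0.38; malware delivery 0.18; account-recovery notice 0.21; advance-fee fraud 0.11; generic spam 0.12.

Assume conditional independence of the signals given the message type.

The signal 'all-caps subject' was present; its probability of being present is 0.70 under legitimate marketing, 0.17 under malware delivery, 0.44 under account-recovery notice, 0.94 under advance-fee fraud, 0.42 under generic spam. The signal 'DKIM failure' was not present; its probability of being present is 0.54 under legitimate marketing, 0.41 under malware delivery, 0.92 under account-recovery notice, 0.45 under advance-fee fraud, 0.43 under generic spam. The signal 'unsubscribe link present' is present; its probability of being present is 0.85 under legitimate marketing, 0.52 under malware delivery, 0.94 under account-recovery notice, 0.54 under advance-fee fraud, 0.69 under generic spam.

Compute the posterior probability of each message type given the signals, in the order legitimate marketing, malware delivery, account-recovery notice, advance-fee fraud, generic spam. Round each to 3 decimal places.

By Bayes' rule with conditional independence, the unnormalized weight for each hypothesis is prior × ∏ likelihoods (using 1 − P(present | H) for each absent signal):
  legitimate marketing: 0.38 × 0.70 × (1 − 0.54) × 0.85 = 0.10401
  malware delivery: 0.18 × 0.17 × (1 − 0.41) × 0.52 = 0.0093881
  account-recovery notice: 0.21 × 0.44 × (1 − 0.92) × 0.94 = 0.0069485
  advance-fee fraud: 0.11 × 0.94 × (1 − 0.45) × 0.54 = 0.03071
  generic spam: 0.12 × 0.42 × (1 − 0.43) × 0.69 = 0.019822
Marginal likelihood of the evidence = 0.17087.
P(legitimate marketing | evidence) = 0.10401 / 0.17087 ≈ 0.609
P(malware delivery | evidence) = 0.0093881 / 0.17087 ≈ 0.055
P(account-recovery notice | evidence) = 0.0069485 / 0.17087 ≈ 0.041
P(advance-fee fraud | evidence) = 0.03071 / 0.17087 ≈ 0.180
P(generic spam | evidence) = 0.019822 / 0.17087 ≈ 0.116

0.609, 0.055, 0.041, 0.180, 0.116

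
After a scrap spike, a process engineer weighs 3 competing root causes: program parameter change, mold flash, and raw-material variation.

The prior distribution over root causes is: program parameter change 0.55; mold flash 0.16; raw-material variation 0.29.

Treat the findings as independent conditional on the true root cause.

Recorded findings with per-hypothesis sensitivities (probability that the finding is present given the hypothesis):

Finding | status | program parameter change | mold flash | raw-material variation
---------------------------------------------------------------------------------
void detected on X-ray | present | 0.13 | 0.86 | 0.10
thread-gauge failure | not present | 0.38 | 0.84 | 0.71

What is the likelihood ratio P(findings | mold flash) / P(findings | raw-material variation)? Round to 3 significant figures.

Take the product of per-finding likelihoods under each hypothesis (using 1 − P(present | H) for each absent finding), then divide.
  mold flash: 0.86 × (1 − 0.84) = 0.1376
  raw-material variation: 0.10 × (1 − 0.71) = 0.029
Bayes factor = 0.1376 / 0.029 ≈ 4.74

4.74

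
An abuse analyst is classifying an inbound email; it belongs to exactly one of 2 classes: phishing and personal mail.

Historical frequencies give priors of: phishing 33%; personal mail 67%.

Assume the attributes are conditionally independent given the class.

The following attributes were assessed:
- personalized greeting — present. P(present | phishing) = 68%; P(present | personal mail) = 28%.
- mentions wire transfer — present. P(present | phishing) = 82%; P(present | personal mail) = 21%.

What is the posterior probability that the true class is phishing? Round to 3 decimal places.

0.824

For each hypothesis, the unnormalized posterior weight is prior × product of the attribute likelihoods:
  phishing: 0.330 × 0.68 × 0.82 = 0.18401
  personal mail: 0.670 × 0.28 × 0.21 = 0.039396
Marginal likelihood of the evidence = 0.2234.
P(phishing | evidence) = 0.18401 / 0.2234 ≈ 0.824.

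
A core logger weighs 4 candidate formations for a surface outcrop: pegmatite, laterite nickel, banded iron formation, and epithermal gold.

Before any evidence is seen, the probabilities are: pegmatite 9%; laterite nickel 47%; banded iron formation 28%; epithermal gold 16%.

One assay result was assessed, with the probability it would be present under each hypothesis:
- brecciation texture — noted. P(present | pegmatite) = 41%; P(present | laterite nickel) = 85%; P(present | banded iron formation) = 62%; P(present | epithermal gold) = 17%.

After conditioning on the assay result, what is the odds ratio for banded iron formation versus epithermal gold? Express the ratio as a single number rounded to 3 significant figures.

Unnormalized posterior weight (prior times the assay result likelihood) for each of the two hypotheses:
  banded iron formation: 0.28 × 0.62 = 0.1736
  epithermal gold: 0.16 × 0.17 = 0.0272
Odds(banded iron formation : epithermal gold) = 0.1736 / 0.0272 ≈ 6.38.

6.38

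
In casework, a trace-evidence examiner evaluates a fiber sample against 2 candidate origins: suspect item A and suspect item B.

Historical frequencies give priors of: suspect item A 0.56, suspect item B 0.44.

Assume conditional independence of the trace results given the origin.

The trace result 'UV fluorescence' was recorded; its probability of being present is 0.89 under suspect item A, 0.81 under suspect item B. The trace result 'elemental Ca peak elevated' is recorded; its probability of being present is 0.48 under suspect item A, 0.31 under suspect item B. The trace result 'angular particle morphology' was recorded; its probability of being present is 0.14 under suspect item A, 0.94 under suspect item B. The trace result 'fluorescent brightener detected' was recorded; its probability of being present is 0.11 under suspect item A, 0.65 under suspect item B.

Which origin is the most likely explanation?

Multiply each prior by the joint likelihood of the trace result pattern:
  suspect item A: 0.56 × 0.89 × 0.48 × 0.14 × 0.11 = 0.0036842
  suspect item B: 0.44 × 0.81 × 0.31 × 0.94 × 0.65 = 0.067506
The unnormalized weights sum to 0.07119.
P(suspect item A | evidence) ≈ 0.0036842 / 0.07119 ≈ 0.052
P(suspect item B | evidence) ≈ 0.067506 / 0.07119 ≈ 0.948
The largest is 0.948, so suspect item B is most probable.

suspect item B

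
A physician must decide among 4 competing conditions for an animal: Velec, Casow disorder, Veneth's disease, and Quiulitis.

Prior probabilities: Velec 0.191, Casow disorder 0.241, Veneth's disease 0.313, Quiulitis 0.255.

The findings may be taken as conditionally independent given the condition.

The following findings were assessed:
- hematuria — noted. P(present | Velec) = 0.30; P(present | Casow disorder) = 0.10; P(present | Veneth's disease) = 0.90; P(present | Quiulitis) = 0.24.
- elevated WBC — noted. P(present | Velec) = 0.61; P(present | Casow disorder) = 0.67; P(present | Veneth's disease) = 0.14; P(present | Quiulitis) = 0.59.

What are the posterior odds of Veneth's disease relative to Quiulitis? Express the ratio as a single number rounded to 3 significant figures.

The normalizing constant cancels in an odds ratio, so compute prior × likelihood for the two hypotheses only:
  Veneth's disease: 0.313 × 0.90 × 0.14 = 0.039438
  Quiulitis: 0.255 × 0.24 × 0.59 = 0.036108
Odds(Veneth's disease : Quiulitis) = 0.039438 / 0.036108 ≈ 1.09.

1.09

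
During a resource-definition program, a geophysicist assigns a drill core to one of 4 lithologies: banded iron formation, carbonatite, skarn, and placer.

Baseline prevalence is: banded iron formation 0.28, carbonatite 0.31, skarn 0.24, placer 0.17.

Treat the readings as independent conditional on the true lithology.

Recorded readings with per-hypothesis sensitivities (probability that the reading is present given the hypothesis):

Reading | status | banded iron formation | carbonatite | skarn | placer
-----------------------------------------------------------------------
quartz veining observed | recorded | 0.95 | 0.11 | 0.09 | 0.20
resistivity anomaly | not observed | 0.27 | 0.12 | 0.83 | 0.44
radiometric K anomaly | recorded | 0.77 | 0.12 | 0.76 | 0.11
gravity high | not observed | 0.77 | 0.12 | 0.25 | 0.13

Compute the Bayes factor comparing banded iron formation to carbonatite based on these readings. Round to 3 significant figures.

12.0

Take the product of per-reading likelihoods under each hypothesis (using 1 − P(present | H) for each absent reading), then divide.
  banded iron formation: 0.95 × (1 − 0.27) × 0.77 × (1 − 0.77) = 0.12282
  carbonatite: 0.11 × (1 − 0.12) × 0.12 × (1 − 0.12) = 0.010222
Bayes factor = 0.12282 / 0.010222 ≈ 12.0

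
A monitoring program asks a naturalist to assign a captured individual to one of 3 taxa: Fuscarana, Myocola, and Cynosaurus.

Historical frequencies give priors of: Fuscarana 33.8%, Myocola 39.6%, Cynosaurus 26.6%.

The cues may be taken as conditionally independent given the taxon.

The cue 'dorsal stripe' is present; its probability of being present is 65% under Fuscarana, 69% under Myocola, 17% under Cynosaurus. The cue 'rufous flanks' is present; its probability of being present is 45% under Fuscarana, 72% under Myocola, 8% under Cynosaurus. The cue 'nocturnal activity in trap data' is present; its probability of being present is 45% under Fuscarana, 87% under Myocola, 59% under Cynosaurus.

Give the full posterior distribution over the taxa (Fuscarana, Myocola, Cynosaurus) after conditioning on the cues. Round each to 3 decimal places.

Multiply each prior by the joint likelihood of the cue pattern:
  Fuscarana: 0.338 × 0.65 × 0.45 × 0.45 = 0.044489
  Myocola: 0.396 × 0.69 × 0.72 × 0.87 = 0.17116
  Cynosaurus: 0.266 × 0.17 × 0.08 × 0.59 = 0.0021344
Marginal likelihood of the evidence = 0.21778.
P(Fuscarana | evidence) = 0.044489 / 0.21778 ≈ 0.204
P(Myocola | evidence) = 0.17116 / 0.21778 ≈ 0.786
P(Cynosaurus | evidence) = 0.0021344 / 0.21778 ≈ 0.010

0.204, 0.786, 0.010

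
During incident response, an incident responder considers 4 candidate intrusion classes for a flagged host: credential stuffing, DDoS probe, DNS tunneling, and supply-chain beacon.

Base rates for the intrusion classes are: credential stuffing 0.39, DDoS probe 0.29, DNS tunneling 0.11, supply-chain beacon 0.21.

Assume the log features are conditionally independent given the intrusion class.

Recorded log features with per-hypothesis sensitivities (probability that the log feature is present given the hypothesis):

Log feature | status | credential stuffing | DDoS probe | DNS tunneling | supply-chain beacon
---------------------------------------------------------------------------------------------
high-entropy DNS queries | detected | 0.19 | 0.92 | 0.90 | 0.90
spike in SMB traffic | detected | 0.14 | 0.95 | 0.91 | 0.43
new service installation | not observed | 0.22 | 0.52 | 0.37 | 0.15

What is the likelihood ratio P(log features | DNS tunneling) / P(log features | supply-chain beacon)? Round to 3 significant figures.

Take the product of per-log feature likelihoods under each hypothesis (using 1 − P(present | H) for each absent log feature), then divide.
  DNS tunneling: 0.90 × 0.91 × (1 − 0.37) = 0.51597
  supply-chain beacon: 0.90 × 0.43 × (1 − 0.15) = 0.32895
Bayes factor = 0.51597 / 0.32895 ≈ 1.57

1.57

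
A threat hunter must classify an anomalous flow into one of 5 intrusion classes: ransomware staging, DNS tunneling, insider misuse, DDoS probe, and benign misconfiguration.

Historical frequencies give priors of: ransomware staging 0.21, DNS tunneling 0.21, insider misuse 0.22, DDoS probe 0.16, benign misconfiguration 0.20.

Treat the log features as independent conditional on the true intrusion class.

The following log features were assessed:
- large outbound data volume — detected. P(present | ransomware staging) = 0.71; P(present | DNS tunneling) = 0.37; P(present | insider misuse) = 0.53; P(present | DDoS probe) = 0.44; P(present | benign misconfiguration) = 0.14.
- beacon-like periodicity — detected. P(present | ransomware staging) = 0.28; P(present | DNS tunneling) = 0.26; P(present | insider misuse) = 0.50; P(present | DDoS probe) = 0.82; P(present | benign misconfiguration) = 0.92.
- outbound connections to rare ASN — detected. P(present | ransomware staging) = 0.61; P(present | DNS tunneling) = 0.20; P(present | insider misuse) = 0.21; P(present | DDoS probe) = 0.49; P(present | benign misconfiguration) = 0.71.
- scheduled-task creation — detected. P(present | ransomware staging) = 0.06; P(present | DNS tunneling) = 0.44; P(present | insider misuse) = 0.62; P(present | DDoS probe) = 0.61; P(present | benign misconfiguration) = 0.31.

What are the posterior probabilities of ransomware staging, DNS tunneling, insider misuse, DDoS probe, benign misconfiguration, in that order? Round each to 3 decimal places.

0.045, 0.053, 0.224, 0.510, 0.168

By Bayes' rule with conditional independence, the unnormalized weight for each hypothesis is prior × ∏ likelihoods:
  ransomware staging: 0.21 × 0.71 × 0.28 × 0.61 × 0.06 = 0.001528
  DNS tunneling: 0.21 × 0.37 × 0.26 × 0.20 × 0.44 = 0.0017778
  insider misuse: 0.22 × 0.53 × 0.50 × 0.21 × 0.62 = 0.0075907
  DDoS probe: 0.16 × 0.44 × 0.82 × 0.49 × 0.61 = 0.017255
  benign misconfiguration: 0.20 × 0.14 × 0.92 × 0.71 × 0.31 = 0.0056698
Marginal likelihood of the evidence = 0.033821.
P(ransomware staging | evidence) = 0.001528 / 0.033821 ≈ 0.045
P(DNS tunneling | evidence) = 0.0017778 / 0.033821 ≈ 0.053
P(insider misuse | evidence) = 0.0075907 / 0.033821 ≈ 0.224
P(DDoS probe | evidence) = 0.017255 / 0.033821 ≈ 0.510
P(benign misconfiguration | evidence) = 0.0056698 / 0.033821 ≈ 0.168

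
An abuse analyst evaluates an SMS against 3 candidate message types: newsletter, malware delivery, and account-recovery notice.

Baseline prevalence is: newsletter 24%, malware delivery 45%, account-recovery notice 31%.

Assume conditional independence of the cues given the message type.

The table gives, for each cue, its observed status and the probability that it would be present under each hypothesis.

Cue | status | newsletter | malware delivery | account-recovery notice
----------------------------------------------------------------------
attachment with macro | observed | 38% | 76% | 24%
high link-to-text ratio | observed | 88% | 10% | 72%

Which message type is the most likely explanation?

By Bayes' rule with conditional independence, the unnormalized weight for each hypothesis is prior × ∏ likelihoods:
  newsletter: 0.24 × 0.38 × 0.88 = 0.080256
  malware delivery: 0.45 × 0.76 × 0.10 = 0.0342
  account-recovery notice: 0.31 × 0.24 × 0.72 = 0.053568
The unnormalized weights sum to 0.16802.
P(newsletter | evidence) ≈ 0.080256 / 0.16802 ≈ 0.478
P(malware delivery | evidence) ≈ 0.0342 / 0.16802 ≈ 0.204
P(account-recovery notice | evidence) ≈ 0.053568 / 0.16802 ≈ 0.319
The largest is 0.478, so newsletter is most probable.

newsletter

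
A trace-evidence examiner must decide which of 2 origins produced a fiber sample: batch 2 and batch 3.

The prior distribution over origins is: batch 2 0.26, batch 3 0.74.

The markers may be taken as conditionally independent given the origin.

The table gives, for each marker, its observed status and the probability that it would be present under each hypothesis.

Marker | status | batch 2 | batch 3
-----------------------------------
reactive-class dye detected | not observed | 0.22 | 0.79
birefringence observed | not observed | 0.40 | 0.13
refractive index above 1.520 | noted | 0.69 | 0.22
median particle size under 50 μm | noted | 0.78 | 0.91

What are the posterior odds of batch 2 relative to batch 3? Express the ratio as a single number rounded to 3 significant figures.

2.42

The normalizing constant cancels in an odds ratio, so compute prior × likelihood for the two hypotheses only (using 1 − P(present | H) for each absent marker):
  batch 2: 0.26 × (1 − 0.22) × (1 − 0.40) × 0.69 × 0.78 = 0.065488
  batch 3: 0.74 × (1 − 0.79) × (1 − 0.13) × 0.22 × 0.91 = 0.027067
Odds(batch 2 : batch 3) = 0.065488 / 0.027067 ≈ 2.42.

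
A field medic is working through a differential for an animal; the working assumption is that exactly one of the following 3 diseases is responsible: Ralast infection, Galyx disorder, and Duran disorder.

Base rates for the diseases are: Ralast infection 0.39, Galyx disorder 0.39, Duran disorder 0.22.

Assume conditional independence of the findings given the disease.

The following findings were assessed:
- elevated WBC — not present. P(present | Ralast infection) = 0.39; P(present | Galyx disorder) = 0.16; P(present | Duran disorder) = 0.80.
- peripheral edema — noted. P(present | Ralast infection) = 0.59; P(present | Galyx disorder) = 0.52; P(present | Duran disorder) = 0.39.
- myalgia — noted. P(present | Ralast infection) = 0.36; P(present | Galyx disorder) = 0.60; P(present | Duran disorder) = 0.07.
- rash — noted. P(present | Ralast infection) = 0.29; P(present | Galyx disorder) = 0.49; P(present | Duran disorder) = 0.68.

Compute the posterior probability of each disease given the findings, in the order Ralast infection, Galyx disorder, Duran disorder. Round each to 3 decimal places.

0.224, 0.764, 0.012

Multiply each prior by the joint likelihood of the evidence pattern (using 1 − P(present | H) for each absent finding):
  Ralast infection: 0.39 × (1 − 0.39) × 0.59 × 0.36 × 0.29 = 0.014654
  Galyx disorder: 0.39 × (1 − 0.16) × 0.52 × 0.60 × 0.49 = 0.050083
  Duran disorder: 0.22 × (1 − 0.80) × 0.39 × 0.07 × 0.68 = 0.00081682
Normalizing constant Z = 0.014654 + 0.050083 + 0.00081682 = 0.065554.
P(Ralast infection | evidence) = 0.014654 / 0.065554 ≈ 0.224
P(Galyx disorder | evidence) = 0.050083 / 0.065554 ≈ 0.764
P(Duran disorder | evidence) = 0.00081682 / 0.065554 ≈ 0.012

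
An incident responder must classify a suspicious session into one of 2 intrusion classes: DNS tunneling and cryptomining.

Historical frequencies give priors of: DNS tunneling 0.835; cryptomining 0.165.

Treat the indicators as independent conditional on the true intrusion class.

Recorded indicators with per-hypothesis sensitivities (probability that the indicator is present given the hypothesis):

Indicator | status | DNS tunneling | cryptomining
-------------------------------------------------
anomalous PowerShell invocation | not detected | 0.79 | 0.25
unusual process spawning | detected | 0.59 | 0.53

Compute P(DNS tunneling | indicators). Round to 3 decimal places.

0.612

Multiply each prior by the joint likelihood of the indicator pattern (using 1 − P(present | H) for each absent indicator):
  DNS tunneling: 0.835 × (1 − 0.79) × 0.59 = 0.10346
  cryptomining: 0.165 × (1 − 0.25) × 0.53 = 0.065588
Marginal likelihood of the evidence = 0.16904.
P(DNS tunneling | evidence) = 0.10346 / 0.16904 ≈ 0.612.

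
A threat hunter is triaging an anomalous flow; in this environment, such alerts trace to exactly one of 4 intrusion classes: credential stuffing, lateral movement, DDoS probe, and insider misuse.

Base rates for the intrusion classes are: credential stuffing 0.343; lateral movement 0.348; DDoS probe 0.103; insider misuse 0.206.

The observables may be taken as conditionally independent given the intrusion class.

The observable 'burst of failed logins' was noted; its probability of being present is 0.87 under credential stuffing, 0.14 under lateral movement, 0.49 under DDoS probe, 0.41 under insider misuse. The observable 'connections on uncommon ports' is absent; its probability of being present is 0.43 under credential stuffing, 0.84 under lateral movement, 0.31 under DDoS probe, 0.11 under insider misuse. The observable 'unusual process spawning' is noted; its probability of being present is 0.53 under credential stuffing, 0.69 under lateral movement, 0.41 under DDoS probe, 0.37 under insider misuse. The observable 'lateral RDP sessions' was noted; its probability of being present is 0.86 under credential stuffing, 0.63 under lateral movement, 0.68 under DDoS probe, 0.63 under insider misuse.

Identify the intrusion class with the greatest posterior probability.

credential stuffing

Multiply each prior by the joint likelihood of the observable pattern (using 1 − P(present | H) for each absent observable):
  credential stuffing: 0.343 × 0.87 × (1 − 0.43) × 0.53 × 0.86 = 0.077529
  lateral movement: 0.348 × 0.14 × (1 − 0.84) × 0.69 × 0.63 = 0.0033886
  DDoS probe: 0.103 × 0.49 × (1 − 0.31) × 0.41 × 0.68 = 0.009709
  insider misuse: 0.206 × 0.41 × (1 − 0.11) × 0.37 × 0.63 = 0.017522
The unnormalized weights sum to 0.10815.
P(credential stuffing | evidence) ≈ 0.077529 / 0.10815 ≈ 0.717
P(lateral movement | evidence) ≈ 0.0033886 / 0.10815 ≈ 0.031
P(DDoS probe | evidence) ≈ 0.009709 / 0.10815 ≈ 0.090
P(insider misuse | evidence) ≈ 0.017522 / 0.10815 ≈ 0.162
The largest is 0.717, so credential stuffing is most probable.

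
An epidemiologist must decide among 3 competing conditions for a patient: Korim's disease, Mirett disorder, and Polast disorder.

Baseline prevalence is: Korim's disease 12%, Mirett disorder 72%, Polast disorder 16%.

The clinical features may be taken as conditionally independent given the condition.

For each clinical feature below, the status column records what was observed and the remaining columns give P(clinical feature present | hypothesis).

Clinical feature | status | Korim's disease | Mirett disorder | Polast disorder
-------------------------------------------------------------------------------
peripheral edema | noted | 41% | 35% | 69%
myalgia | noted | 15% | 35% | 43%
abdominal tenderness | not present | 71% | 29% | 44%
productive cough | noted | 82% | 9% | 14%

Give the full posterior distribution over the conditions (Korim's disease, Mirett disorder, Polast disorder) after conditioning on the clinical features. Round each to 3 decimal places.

By Bayes' rule with conditional independence, the unnormalized weight for each hypothesis is prior × ∏ likelihoods (using 1 − P(present | H) for each absent clinical feature):
  Korim's disease: 0.12 × 0.41 × 0.15 × (1 − 0.71) × 0.82 = 0.001755
  Mirett disorder: 0.72 × 0.35 × 0.35 × (1 − 0.29) × 0.09 = 0.005636
  Polast disorder: 0.16 × 0.69 × 0.43 × (1 − 0.44) × 0.14 = 0.0037218
Normalizing constant Z = 0.001755 + 0.005636 + 0.0037218 = 0.011113.
P(Korim's disease | evidence) = 0.001755 / 0.011113 ≈ 0.158
P(Mirett disorder | evidence) = 0.005636 / 0.011113 ≈ 0.507
P(Polast disorder | evidence) = 0.0037218 / 0.011113 ≈ 0.335

0.158, 0.507, 0.335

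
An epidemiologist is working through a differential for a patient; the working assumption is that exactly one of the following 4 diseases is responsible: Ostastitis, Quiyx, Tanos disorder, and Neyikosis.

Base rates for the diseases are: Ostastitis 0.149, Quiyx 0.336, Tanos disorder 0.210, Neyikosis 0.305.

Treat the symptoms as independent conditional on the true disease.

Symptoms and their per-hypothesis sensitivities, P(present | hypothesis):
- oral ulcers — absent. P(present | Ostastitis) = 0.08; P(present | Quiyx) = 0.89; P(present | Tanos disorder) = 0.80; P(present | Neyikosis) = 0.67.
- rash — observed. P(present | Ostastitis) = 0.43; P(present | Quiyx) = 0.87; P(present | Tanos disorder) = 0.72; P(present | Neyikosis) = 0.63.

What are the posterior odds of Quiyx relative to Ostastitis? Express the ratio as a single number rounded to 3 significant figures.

Unnormalized posterior weight (prior times the symptom likelihoods) for each of the two hypotheses (using 1 − P(present | H) for each absent symptom):
  Quiyx: 0.336 × (1 − 0.89) × 0.87 = 0.032155
  Ostastitis: 0.149 × (1 − 0.08) × 0.43 = 0.058944
Posterior odds = 0.032155 / 0.058944 ≈ 0.546.

0.546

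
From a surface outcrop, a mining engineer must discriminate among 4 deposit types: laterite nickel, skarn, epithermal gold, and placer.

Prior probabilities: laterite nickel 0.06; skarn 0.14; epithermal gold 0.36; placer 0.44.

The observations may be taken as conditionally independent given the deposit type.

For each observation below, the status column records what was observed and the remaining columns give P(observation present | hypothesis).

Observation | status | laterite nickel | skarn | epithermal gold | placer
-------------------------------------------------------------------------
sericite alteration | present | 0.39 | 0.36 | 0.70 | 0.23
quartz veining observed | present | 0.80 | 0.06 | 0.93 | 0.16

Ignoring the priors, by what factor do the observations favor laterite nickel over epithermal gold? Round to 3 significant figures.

0.479

Joint likelihood of the evidence pattern under each hypothesis:
  laterite nickel: 0.39 × 0.80 = 0.312
  epithermal gold: 0.70 × 0.93 = 0.651
Bayes factor = 0.312 / 0.651 ≈ 0.479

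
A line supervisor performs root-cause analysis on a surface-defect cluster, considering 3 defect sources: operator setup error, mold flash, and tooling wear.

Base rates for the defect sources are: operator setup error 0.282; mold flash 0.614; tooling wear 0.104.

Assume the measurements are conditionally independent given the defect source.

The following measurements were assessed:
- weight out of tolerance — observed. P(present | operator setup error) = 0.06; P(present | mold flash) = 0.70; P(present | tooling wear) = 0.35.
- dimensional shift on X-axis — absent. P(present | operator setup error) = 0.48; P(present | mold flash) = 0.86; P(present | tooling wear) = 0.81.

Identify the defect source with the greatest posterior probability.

By Bayes' rule with conditional independence, the unnormalized weight for each hypothesis is prior × ∏ likelihoods (using 1 − P(present | H) for each absent measurement):
  operator setup error: 0.282 × 0.06 × (1 − 0.48) = 0.0087984
  mold flash: 0.614 × 0.70 × (1 − 0.86) = 0.060172
  tooling wear: 0.104 × 0.35 × (1 − 0.81) = 0.006916
Normalizing constant Z = 0.0087984 + 0.060172 + 0.006916 = 0.075886.
P(operator setup error | evidence) ≈ 0.0087984 / 0.075886 ≈ 0.116
P(mold flash | evidence) ≈ 0.060172 / 0.075886 ≈ 0.793
P(tooling wear | evidence) ≈ 0.006916 / 0.075886 ≈ 0.091
The largest is 0.793, so mold flash is most probable.

mold flash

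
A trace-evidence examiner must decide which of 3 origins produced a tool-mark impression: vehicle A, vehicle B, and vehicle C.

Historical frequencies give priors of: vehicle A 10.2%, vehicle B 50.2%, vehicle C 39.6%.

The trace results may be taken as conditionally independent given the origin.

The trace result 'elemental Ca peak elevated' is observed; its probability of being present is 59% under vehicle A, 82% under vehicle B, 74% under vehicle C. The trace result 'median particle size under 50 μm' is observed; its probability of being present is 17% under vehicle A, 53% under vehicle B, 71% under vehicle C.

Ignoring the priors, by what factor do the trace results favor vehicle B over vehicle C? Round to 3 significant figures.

Joint likelihood of the trace result pattern under each hypothesis:
  vehicle B: 0.82 × 0.53 = 0.4346
  vehicle C: 0.74 × 0.71 = 0.5254
Bayes factor = 0.4346 / 0.5254 ≈ 0.827

0.827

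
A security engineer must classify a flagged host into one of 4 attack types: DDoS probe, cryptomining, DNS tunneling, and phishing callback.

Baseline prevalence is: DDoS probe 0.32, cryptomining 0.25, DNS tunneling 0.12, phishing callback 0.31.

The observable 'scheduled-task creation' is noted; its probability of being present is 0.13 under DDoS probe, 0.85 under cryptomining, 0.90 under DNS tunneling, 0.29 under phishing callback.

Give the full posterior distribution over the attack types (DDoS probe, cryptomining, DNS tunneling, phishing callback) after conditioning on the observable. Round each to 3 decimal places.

0.092, 0.470, 0.239, 0.199

Multiply each prior by the likelihood of the observable:
  DDoS probe: 0.32 × 0.13 = 0.0416
  cryptomining: 0.25 × 0.85 = 0.2125
  DNS tunneling: 0.12 × 0.90 = 0.108
  phishing callback: 0.31 × 0.29 = 0.0899
Normalizing constant Z = 0.0416 + 0.2125 + 0.108 + 0.0899 = 0.452.
P(DDoS probe | evidence) = 0.0416 / 0.452 ≈ 0.092
P(cryptomining | evidence) = 0.2125 / 0.452 ≈ 0.470
P(DNS tunneling | evidence) = 0.108 / 0.452 ≈ 0.239
P(phishing callback | evidence) = 0.0899 / 0.452 ≈ 0.199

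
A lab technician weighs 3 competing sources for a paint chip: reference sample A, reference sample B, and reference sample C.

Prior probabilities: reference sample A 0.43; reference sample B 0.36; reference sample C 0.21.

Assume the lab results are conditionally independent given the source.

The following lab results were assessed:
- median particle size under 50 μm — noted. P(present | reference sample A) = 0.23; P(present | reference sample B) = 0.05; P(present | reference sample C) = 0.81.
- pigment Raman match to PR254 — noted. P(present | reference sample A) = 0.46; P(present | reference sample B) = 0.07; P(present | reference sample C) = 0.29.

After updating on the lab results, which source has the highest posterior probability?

reference sample C

Multiply each prior by the joint likelihood of the lab result pattern:
  reference sample A: 0.43 × 0.23 × 0.46 = 0.045494
  reference sample B: 0.36 × 0.05 × 0.07 = 0.00126
  reference sample C: 0.21 × 0.81 × 0.29 = 0.049329
The unnormalized weights sum to 0.096083.
P(reference sample A | evidence) ≈ 0.045494 / 0.096083 ≈ 0.473
P(reference sample B | evidence) ≈ 0.00126 / 0.096083 ≈ 0.013
P(reference sample C | evidence) ≈ 0.049329 / 0.096083 ≈ 0.513
The largest is 0.513, so reference sample C is most probable.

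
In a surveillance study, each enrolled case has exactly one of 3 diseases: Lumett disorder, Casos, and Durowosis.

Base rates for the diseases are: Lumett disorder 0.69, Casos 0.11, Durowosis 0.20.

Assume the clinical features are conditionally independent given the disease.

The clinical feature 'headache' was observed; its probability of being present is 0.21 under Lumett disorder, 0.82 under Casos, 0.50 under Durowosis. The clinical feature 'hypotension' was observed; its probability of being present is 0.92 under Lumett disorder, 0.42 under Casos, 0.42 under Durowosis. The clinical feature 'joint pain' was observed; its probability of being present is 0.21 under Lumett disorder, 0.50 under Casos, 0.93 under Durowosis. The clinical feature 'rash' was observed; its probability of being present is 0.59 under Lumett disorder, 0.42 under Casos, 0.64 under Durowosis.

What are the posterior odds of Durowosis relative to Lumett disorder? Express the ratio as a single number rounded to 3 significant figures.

1.51

The normalizing constant cancels in an odds ratio, so compute prior × likelihood for the two hypotheses only:
  Durowosis: 0.20 × 0.50 × 0.42 × 0.93 × 0.64 = 0.024998
  Lumett disorder: 0.69 × 0.21 × 0.92 × 0.21 × 0.59 = 0.016517
Odds(Durowosis : Lumett disorder) = 0.024998 / 0.016517 ≈ 1.51.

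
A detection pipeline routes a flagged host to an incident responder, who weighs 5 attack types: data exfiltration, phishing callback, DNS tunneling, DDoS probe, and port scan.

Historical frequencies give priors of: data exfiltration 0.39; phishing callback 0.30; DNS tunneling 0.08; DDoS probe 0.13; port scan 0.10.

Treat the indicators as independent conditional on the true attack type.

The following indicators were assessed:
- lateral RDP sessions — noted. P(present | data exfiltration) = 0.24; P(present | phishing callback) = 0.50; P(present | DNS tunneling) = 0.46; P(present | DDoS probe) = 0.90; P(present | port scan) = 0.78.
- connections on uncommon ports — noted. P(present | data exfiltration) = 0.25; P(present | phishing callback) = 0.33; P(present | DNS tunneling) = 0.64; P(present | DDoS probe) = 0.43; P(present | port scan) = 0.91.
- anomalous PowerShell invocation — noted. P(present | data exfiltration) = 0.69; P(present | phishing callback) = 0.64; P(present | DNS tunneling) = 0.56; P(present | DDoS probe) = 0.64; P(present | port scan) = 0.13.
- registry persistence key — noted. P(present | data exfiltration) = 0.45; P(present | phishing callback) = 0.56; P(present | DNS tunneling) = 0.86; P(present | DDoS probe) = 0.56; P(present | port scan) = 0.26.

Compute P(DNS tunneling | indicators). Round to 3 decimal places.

By Bayes' rule with conditional independence, the unnormalized weight for each hypothesis is prior × ∏ likelihoods:
  data exfiltration: 0.39 × 0.24 × 0.25 × 0.69 × 0.45 = 0.0072657
  phishing callback: 0.30 × 0.50 × 0.33 × 0.64 × 0.56 = 0.017741
  DNS tunneling: 0.08 × 0.46 × 0.64 × 0.56 × 0.86 = 0.011343
  DDoS probe: 0.13 × 0.90 × 0.43 × 0.64 × 0.56 = 0.018031
  port scan: 0.10 × 0.78 × 0.91 × 0.13 × 0.26 = 0.0023991
Marginal likelihood of the evidence = 0.056779.
P(DNS tunneling | evidence) = 0.011343 / 0.056779 ≈ 0.200.

0.200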